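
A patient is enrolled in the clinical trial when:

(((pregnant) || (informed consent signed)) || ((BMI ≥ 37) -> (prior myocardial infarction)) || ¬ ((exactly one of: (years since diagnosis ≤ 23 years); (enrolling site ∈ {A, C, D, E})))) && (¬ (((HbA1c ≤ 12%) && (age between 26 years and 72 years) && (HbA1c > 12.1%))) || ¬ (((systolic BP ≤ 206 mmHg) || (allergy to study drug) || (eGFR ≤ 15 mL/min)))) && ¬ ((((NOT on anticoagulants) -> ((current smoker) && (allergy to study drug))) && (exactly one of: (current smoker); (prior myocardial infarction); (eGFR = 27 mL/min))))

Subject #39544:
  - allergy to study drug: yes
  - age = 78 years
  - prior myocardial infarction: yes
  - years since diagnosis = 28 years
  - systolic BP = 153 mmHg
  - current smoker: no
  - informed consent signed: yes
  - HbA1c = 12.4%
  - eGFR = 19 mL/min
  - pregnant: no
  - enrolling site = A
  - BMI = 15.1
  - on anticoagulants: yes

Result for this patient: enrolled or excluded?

Atomic conditions:
  pregnant: no → false
  informed consent signed: yes → true
  BMI ≥ 37: 15.1 ≥ 37 is false
  prior myocardial infarction: yes → true
  years since diagnosis ≤ 23 years: 28 ≤ 23 is false
  enrolling site ∈ {A, C, D, E}: A is in the set → true
  HbA1c ≤ 12%: 12.4 ≤ 12 is false
  age between 26 years and 72 years: 78 in [26, 72] is false
  HbA1c > 12.1%: 12.4 > 12.1 is true
  systolic BP ≤ 206 mmHg: 153 ≤ 206 is true
  allergy to study drug: yes → true
  eGFR ≤ 15 mL/min: 19 ≤ 15 is false
  NOT on anticoagulants: yes → false
  current smoker: no → false
  eGFR = 27 mL/min: 19 == 27 is false
Combine:
[1.1] false OR true = true
[1.2] false → true (antecedent false ⇒ implication holds) = true
[1.3.1] exactly-one(false, true) = true
[1.3] NOT true = false
[1] true OR true OR false = true
[2.1.1] false AND false AND true = false
[2.1] NOT false = true
[2.2.1] true OR true OR false = true
[2.2] NOT true = false
[2] true OR false = true
[3.1.1.2] false AND true = false
[3.1.1] false → false (antecedent false ⇒ implication holds) = true
[3.1.2] exactly-one(false, true, false) = true
[3.1] true AND true = true
[3] NOT true = false
[root] true AND true AND false = false
Overall: false → excluded

Excluded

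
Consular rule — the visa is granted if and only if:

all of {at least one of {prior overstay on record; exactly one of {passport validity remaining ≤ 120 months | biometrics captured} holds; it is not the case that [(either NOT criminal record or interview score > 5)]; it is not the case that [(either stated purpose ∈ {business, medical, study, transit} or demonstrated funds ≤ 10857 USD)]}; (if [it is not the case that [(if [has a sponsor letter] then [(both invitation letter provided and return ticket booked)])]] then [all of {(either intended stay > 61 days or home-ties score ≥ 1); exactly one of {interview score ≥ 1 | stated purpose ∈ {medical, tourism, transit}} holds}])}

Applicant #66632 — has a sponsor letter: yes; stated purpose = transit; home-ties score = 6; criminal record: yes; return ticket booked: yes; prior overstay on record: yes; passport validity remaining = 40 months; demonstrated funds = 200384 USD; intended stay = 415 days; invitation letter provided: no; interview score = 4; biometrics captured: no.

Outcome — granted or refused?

Refused

Atomic conditions:
  prior overstay on record: yes → true
  passport validity remaining ≤ 120 months: 40 ≤ 120 is true
  biometrics captured: no → false
  NOT criminal record: yes → false
  interview score > 5: 4 > 5 is false
  stated purpose ∈ {business, medical, study, transit}: transit is in the set → true
  demonstrated funds ≤ 10857 USD: 200384 ≤ 10857 is false
  has a sponsor letter: yes → true
  invitation letter provided: no → false
  return ticket booked: yes → true
  intended stay > 61 days: 415 > 61 is true
  home-ties score ≥ 1: 6 ≥ 1 is true
  interview score ≥ 1: 4 ≥ 1 is true
  stated purpose ∈ {medical, tourism, transit}: transit is in the set → true
Combine:
[1.2] exactly-one(true, false) = true
[1.3.1] false OR false = false
[1.3] NOT false = true
[1.4.1] true OR false = true
[1.4] NOT true = false
[1] true OR true OR true OR false = true
[2.1.1.2] false AND true = false
[2.1.1] true → false = false
[2.1] NOT false = true
[2.2.1] true OR true = true
[2.2.2] exactly-one(true, true) = false
[2.2] true AND false = false
[2] true → false = false
[root] true AND false = false
Overall: false → refused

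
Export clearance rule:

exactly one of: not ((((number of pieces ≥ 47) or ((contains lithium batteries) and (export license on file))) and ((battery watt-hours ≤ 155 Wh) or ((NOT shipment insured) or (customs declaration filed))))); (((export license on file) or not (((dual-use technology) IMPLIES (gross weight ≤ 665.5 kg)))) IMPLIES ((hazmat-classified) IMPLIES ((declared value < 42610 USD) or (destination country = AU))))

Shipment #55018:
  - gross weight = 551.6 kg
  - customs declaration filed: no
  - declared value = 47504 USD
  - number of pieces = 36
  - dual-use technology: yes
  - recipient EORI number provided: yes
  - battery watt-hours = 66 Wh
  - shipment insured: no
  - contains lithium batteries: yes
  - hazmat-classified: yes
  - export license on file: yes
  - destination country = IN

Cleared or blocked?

Blocked

Atomic conditions:
  number of pieces ≥ 47: 36 ≥ 47 is false
  contains lithium batteries: yes → true
  export license on file: yes → true
  battery watt-hours ≤ 155 Wh: 66 ≤ 155 is true
  NOT shipment insured: no → true
  customs declaration filed: no → false
  dual-use technology: yes → true
  gross weight ≤ 665.5 kg: 551.6 ≤ 665.5 is true
  hazmat-classified: yes → true
  declared value < 42610 USD: 47504 < 42610 is false
  destination country = AU: IN == AU is false
Combine:
[1.1.1.2] true AND true = true
[1.1.1] false OR true = true
[1.1.2.2] true OR false = true
[1.1.2] true OR true = true
[1.1] true AND true = true
[1] NOT true = false
[2.1.2.1] true → true = true
[2.1.2] NOT true = false
[2.1] true OR false = true
[2.2.2] false OR false = false
[2.2] true → false = false
[2] true → false = false
[root] exactly-one(false, false) = false
Overall: false → blocked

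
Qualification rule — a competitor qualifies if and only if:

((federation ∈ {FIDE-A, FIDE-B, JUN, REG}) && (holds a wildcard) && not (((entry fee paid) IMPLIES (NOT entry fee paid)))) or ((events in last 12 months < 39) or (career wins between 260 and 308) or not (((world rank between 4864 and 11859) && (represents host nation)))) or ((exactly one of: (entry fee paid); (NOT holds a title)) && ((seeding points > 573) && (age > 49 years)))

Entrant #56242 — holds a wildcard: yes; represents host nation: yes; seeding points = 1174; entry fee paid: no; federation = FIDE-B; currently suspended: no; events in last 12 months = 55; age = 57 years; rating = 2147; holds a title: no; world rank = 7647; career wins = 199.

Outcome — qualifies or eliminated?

Atomic conditions:
  federation ∈ {FIDE-A, FIDE-B, JUN, REG}: FIDE-B is in the set → true
  holds a wildcard: yes → true
  entry fee paid: no → false
  NOT entry fee paid: no → true
  events in last 12 months < 39: 55 < 39 is false
  career wins between 260 and 308: 199 in [260, 308] is false
  world rank between 4864 and 11859: 7647 in [4864, 11859] is true
  represents host nation: yes → true
  NOT holds a title: no → true
  seeding points > 573: 1174 > 573 is true
  age > 49 years: 57 > 49 is true
Combine:
[1.3.1] false → true (antecedent false ⇒ implication holds) = true
[1.3] NOT true = false
[1] true AND true AND false = false
[2.3.1] true AND true = true
[2.3] NOT true = false
[2] false OR false OR false = false
[3.1] exactly-one(false, true) = true
[3.2] true AND true = true
[3] true AND true = true
[root] false OR false OR true = true
Overall: true → qualifies

Qualifies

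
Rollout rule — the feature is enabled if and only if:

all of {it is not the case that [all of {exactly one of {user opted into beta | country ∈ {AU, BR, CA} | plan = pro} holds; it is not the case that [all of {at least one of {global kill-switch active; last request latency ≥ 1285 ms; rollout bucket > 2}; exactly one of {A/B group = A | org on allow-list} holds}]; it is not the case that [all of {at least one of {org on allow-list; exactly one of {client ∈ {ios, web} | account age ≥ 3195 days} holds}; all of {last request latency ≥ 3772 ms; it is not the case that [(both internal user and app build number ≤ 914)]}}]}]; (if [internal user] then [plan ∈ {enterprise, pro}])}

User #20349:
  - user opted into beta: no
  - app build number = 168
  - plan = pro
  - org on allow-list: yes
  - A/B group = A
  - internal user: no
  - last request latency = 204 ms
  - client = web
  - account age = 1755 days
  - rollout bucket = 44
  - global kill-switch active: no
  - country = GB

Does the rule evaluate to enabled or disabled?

Atomic conditions:
  user opted into beta: no → false
  country ∈ {AU, BR, CA}: GB is not in the set → false
  plan = pro: pro == pro is true
  global kill-switch active: no → false
  last request latency ≥ 1285 ms: 204 ≥ 1285 is false
  rollout bucket > 2: 44 > 2 is true
  A/B group = A: A == A is true
  org on allow-list: yes → true
  client ∈ {ios, web}: web is in the set → true
  account age ≥ 3195 days: 1755 ≥ 3195 is false
  last request latency ≥ 3772 ms: 204 ≥ 3772 is false
  internal user: no → false
  app build number ≤ 914: 168 ≤ 914 is true
  plan ∈ {enterprise, pro}: pro is in the set → true
Combine:
[1.1.1] exactly-one(false, false, true) = true
[1.1.2.1.1] false OR false OR true = true
[1.1.2.1.2] exactly-one(true, true) = false
[1.1.2.1] true AND false = false
[1.1.2] NOT false = true
[1.1.3.1.1.2] exactly-one(true, false) = true
[1.1.3.1.1] true OR true = true
[1.1.3.1.2.2.1] false AND true = false
[1.1.3.1.2.2] NOT false = true
[1.1.3.1.2] false AND true = false
[1.1.3.1] true AND false = false
[1.1.3] NOT false = true
[1.1] true AND true AND true = true
[1] NOT true = false
[2] false → true (antecedent false ⇒ implication holds) = true
[root] false AND true = false
Overall: false → disabled

Disabled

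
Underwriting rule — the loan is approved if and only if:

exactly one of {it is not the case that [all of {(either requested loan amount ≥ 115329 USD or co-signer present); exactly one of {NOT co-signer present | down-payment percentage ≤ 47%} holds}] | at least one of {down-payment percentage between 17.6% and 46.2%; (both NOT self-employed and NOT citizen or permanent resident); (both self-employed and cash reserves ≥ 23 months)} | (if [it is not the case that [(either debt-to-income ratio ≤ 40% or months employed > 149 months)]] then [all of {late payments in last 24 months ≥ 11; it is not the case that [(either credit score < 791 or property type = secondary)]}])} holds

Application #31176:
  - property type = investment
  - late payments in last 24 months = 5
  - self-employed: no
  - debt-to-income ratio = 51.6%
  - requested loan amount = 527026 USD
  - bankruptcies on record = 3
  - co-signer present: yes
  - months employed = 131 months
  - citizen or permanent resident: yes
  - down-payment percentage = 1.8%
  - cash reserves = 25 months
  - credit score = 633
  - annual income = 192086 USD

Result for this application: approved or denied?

Atomic conditions:
  requested loan amount ≥ 115329 USD: 527026 ≥ 115329 is true
  co-signer present: yes → true
  NOT co-signer present: yes → false
  down-payment percentage ≤ 47%: 1.8 ≤ 47 is true
  down-payment percentage between 17.6% and 46.2%: 1.8 in [17.6, 46.2] is false
  NOT self-employed: no → true
  NOT citizen or permanent resident: yes → false
  self-employed: no → false
  cash reserves ≥ 23 months: 25 ≥ 23 is true
  debt-to-income ratio ≤ 40%: 51.6 ≤ 40 is false
  months employed > 149 months: 131 > 149 is false
  late payments in last 24 months ≥ 11: 5 ≥ 11 is false
  credit score < 791: 633 < 791 is true
  property type = secondary: investment == secondary is false
Combine:
[1.1.1] true OR true = true
[1.1.2] exactly-one(false, true) = true
[1.1] true AND true = true
[1] NOT true = false
[2.2] true AND false = false
[2.3] false AND true = false
[2] false OR false OR false = false
[3.1.1] false OR false = false
[3.1] NOT false = true
[3.2.2.1] true OR false = true
[3.2.2] NOT true = false
[3.2] false AND false = false
[3] true → false = false
[root] exactly-one(false, false, false) = false
Overall: false → denied

Denied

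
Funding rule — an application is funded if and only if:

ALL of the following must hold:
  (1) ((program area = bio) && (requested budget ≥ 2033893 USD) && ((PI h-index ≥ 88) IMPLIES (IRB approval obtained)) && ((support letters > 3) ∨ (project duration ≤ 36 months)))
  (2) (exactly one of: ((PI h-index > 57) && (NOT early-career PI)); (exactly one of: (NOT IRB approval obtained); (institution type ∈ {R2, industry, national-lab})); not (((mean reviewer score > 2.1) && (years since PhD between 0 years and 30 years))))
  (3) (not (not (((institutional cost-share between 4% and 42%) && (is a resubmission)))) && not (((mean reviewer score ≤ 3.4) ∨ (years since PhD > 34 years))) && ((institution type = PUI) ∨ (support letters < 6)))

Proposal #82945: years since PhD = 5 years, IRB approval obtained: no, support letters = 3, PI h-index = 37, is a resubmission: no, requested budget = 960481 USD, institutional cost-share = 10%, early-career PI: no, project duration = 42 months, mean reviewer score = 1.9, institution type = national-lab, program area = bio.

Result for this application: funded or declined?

Declined

Atomic conditions:
  program area = bio: bio == bio is true
  requested budget ≥ 2033893 USD: 960481 ≥ 2033893 is false
  PI h-index ≥ 88: 37 ≥ 88 is false
  IRB approval obtained: no → false
  support letters > 3: 3 > 3 is false
  project duration ≤ 36 months: 42 ≤ 36 is false
  PI h-index > 57: 37 > 57 is false
  NOT early-career PI: no → true
  NOT IRB approval obtained: no → true
  institution type ∈ {R2, industry, national-lab}: national-lab is in the set → true
  mean reviewer score > 2.1: 1.9 > 2.1 is false
  years since PhD between 0 years and 30 years: 5 in [0, 30] is true
  institutional cost-share between 4% and 42%: 10 in [4, 42] is true
  is a resubmission: no → false
  mean reviewer score ≤ 3.4: 1.9 ≤ 3.4 is true
  years since PhD > 34 years: 5 > 34 is false
  institution type = PUI: national-lab == PUI is false
  support letters < 6: 3 < 6 is true
Combine:
[1.3] false → false (antecedent false ⇒ implication holds) = true
[1.4] false OR false = false
[1] true AND false AND true AND false = false
[2.1] false AND true = false
[2.2] exactly-one(true, true) = false
[2.3.1] false AND true = false
[2.3] NOT false = true
[2] exactly-one(false, false, true) = true
[3.1.1.1] true AND false = false
[3.1.1] NOT false = true
[3.1] NOT true = false
[3.2.1] true OR false = true
[3.2] NOT true = false
[3.3] false OR true = true
[3] false AND false AND true = false
[root] false AND true AND false = false
Overall: false → declined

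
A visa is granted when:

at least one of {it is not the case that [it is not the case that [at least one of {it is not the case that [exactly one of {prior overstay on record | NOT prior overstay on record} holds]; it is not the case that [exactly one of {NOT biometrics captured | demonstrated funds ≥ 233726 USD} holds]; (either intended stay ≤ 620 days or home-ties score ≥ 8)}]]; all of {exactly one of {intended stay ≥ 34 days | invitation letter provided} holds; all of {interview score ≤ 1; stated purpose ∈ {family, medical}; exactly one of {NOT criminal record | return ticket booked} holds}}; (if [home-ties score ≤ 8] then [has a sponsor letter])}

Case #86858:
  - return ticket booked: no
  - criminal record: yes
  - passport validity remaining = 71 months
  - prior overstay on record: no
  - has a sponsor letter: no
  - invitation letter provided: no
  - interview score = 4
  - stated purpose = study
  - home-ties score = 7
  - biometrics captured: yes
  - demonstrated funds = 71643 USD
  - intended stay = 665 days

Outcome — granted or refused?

Atomic conditions:
  prior overstay on record: no → false
  NOT prior overstay on record: no → true
  NOT biometrics captured: yes → false
  demonstrated funds ≥ 233726 USD: 71643 ≥ 233726 is false
  intended stay ≤ 620 days: 665 ≤ 620 is false
  home-ties score ≥ 8: 7 ≥ 8 is false
  intended stay ≥ 34 days: 665 ≥ 34 is true
  invitation letter provided: no → false
  interview score ≤ 1: 4 ≤ 1 is false
  stated purpose ∈ {family, medical}: study is not in the set → false
  NOT criminal record: yes → false
  return ticket booked: no → false
  home-ties score ≤ 8: 7 ≤ 8 is true
  has a sponsor letter: no → false
Combine:
[1.1.1.1.1] exactly-one(false, true) = true
[1.1.1.1] NOT true = false
[1.1.1.2.1] exactly-one(false, false) = false
[1.1.1.2] NOT false = true
[1.1.1.3] false OR false = false
[1.1.1] false OR true OR false = true
[1.1] NOT true = false
[1] NOT false = true
[2.1] exactly-one(true, false) = true
[2.2.3] exactly-one(false, false) = false
[2.2] false AND false AND false = false
[2] true AND false = false
[3] true → false = false
[root] true OR false OR false = true
Overall: true → granted

Granted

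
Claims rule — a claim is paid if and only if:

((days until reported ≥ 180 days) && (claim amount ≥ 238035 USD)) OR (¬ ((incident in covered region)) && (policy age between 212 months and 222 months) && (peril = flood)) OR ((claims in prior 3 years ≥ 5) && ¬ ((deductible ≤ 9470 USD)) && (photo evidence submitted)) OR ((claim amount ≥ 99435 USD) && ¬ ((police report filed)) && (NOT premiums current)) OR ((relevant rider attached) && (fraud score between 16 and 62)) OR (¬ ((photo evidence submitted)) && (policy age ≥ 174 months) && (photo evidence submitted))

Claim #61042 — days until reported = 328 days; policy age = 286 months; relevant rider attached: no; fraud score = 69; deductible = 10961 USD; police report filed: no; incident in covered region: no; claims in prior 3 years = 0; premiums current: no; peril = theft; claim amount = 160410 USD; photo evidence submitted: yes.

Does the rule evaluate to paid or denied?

Atomic conditions:
  days until reported ≥ 180 days: 328 ≥ 180 is true
  claim amount ≥ 238035 USD: 160410 ≥ 238035 is false
  incident in covered region: no → false
  policy age between 212 months and 222 months: 286 in [212, 222] is false
  peril = flood: theft == flood is false
  claims in prior 3 years ≥ 5: 0 ≥ 5 is false
  deductible ≤ 9470 USD: 10961 ≤ 9470 is false
  photo evidence submitted: yes → true
  claim amount ≥ 99435 USD: 160410 ≥ 99435 is true
  police report filed: no → false
  NOT premiums current: no → true
  relevant rider attached: no → false
  fraud score between 16 and 62: 69 in [16, 62] is false
  policy age ≥ 174 months: 286 ≥ 174 is true
Combine:
[1] true AND false = false
[2.1] NOT false = true
[2] true AND false AND false = false
[3.2] NOT false = true
[3] false AND true AND true = false
[4.2] NOT false = true
[4] true AND true AND true = true
[5] false AND false = false
[6.1] NOT true = false
[6] false AND true AND true = false
[root] false OR false OR false OR true OR false OR false = true
Overall: true → paid

Paid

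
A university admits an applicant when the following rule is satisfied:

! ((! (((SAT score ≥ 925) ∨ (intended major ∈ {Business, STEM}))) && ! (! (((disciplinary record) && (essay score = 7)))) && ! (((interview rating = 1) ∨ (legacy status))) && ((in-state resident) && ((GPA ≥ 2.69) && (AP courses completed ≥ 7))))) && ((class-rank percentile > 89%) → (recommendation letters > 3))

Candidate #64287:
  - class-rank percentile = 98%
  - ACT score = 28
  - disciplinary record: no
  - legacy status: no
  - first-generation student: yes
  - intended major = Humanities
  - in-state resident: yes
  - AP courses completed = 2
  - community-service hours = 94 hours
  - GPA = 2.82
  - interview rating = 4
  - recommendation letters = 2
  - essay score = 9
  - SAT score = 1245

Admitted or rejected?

Rejected

Atomic conditions:
  SAT score ≥ 925: 1245 ≥ 925 is true
  intended major ∈ {Business, STEM}: Humanities is not in the set → false
  disciplinary record: no → false
  essay score = 7: 9 == 7 is false
  interview rating = 1: 4 == 1 is false
  legacy status: no → false
  in-state resident: yes → true
  GPA ≥ 2.69: 2.82 ≥ 2.69 is true
  AP courses completed ≥ 7: 2 ≥ 7 is false
  class-rank percentile > 89%: 98 > 89 is true
  recommendation letters > 3: 2 > 3 is false
Combine:
[1.1.1.1] true OR false = true
[1.1.1] NOT true = false
[1.1.2.1.1] false AND false = false
[1.1.2.1] NOT false = true
[1.1.2] NOT true = false
[1.1.3.1] false OR false = false
[1.1.3] NOT false = true
[1.1.4.2] true AND false = false
[1.1.4] true AND false = false
[1.1] false AND false AND true AND false = false
[1] NOT false = true
[2] true → false = false
[root] true AND false = false
Overall: false → rejected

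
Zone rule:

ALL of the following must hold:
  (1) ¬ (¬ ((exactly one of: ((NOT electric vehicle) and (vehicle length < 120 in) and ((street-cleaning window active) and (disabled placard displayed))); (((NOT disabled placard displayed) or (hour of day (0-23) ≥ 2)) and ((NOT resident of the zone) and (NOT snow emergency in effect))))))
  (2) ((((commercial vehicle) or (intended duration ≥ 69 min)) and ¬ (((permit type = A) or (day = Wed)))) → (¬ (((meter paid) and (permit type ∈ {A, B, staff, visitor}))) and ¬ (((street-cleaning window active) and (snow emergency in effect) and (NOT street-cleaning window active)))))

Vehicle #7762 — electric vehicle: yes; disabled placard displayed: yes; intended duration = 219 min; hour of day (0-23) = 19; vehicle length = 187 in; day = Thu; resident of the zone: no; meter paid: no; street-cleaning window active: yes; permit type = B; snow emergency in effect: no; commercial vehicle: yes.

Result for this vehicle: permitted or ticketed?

Permitted

Atomic conditions:
  NOT electric vehicle: yes → false
  vehicle length < 120 in: 187 < 120 is false
  street-cleaning window active: yes → true
  disabled placard displayed: yes → true
  NOT disabled placard displayed: yes → false
  hour of day (0-23) ≥ 2: 19 ≥ 2 is true
  NOT resident of the zone: no → true
  NOT snow emergency in effect: no → true
  commercial vehicle: yes → true
  intended duration ≥ 69 min: 219 ≥ 69 is true
  permit type = A: B == A is false
  day = Wed: Thu == Wed is false
  meter paid: no → false
  permit type ∈ {A, B, staff, visitor}: B is in the set → true
  snow emergency in effect: no → false
  NOT street-cleaning window active: yes → false
Combine:
[1.1.1.1.3] true AND true = true
[1.1.1.1] false AND false AND true = false
[1.1.1.2.1] false OR true = true
[1.1.1.2.2] true AND true = true
[1.1.1.2] true AND true = true
[1.1.1] exactly-one(false, true) = true
[1.1] NOT true = false
[1] NOT false = true
[2.1.1] true OR true = true
[2.1.2.1] false OR false = false
[2.1.2] NOT false = true
[2.1] true AND true = true
[2.2.1.1] false AND true = false
[2.2.1] NOT false = true
[2.2.2.1] true AND false AND false = false
[2.2.2] NOT false = true
[2.2] true AND true = true
[2] true → true = true
[root] true AND true = true
Overall: true → permitted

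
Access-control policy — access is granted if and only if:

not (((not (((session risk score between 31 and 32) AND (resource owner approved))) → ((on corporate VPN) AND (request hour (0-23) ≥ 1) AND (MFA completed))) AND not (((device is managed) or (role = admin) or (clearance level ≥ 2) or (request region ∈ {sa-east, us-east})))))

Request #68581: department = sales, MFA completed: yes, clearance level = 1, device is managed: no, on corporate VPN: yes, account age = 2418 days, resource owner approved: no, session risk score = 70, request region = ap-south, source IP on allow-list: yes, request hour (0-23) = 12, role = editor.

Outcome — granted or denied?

Atomic conditions:
  session risk score between 31 and 32: 70 in [31, 32] is false
  resource owner approved: no → false
  on corporate VPN: yes → true
  request hour (0-23) ≥ 1: 12 ≥ 1 is true
  MFA completed: yes → true
  device is managed: no → false
  role = admin: editor == admin is false
  clearance level ≥ 2: 1 ≥ 2 is false
  request region ∈ {sa-east, us-east}: ap-south is not in the set → false
Combine:
[1.1.1.1] false AND false = false
[1.1.1] NOT false = true
[1.1.2] true AND true AND true = true
[1.1] true → true = true
[1.2.1] false OR false OR false OR false = false
[1.2] NOT false = true
[1] true AND true = true
[root] NOT true = false
Overall: false → denied

Denied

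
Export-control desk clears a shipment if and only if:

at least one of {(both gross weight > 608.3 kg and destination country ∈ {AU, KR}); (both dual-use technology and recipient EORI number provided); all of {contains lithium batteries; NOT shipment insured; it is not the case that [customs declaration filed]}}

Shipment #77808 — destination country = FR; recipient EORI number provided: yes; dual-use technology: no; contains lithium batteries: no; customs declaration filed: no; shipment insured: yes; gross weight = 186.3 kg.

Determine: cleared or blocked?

Atomic conditions:
  gross weight > 608.3 kg: 186.3 > 608.3 is false
  destination country ∈ {AU, KR}: FR is not in the set → false
  dual-use technology: no → false
  recipient EORI number provided: yes → true
  contains lithium batteries: no → false
  NOT shipment insured: yes → false
  customs declaration filed: no → false
Combine:
[1] false AND false = false
[2] false AND true = false
[3.3] NOT false = true
[3] false AND false AND true = false
[root] false OR false OR false = false
Overall: false → blocked

Blocked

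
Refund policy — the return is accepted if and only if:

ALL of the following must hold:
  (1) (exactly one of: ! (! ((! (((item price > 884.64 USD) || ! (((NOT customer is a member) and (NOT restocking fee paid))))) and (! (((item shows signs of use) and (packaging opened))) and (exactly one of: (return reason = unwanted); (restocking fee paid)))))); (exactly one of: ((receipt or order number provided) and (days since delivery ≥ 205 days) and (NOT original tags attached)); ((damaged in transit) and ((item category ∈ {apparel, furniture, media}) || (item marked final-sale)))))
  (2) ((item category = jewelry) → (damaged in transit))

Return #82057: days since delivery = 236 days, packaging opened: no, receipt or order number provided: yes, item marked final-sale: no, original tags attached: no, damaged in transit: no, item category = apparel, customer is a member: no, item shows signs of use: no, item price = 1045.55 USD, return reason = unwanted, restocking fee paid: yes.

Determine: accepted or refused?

Atomic conditions:
  item price > 884.64 USD: 1045.55 > 884.64 is true
  NOT customer is a member: no → true
  NOT restocking fee paid: yes → false
  item shows signs of use: no → false
  packaging opened: no → false
  return reason = unwanted: unwanted == unwanted is true
  restocking fee paid: yes → true
  receipt or order number provided: yes → true
  days since delivery ≥ 205 days: 236 ≥ 205 is true
  NOT original tags attached: no → true
  damaged in transit: no → false
  item category ∈ {apparel, furniture, media}: apparel is in the set → true
  item marked final-sale: no → false
  item category = jewelry: apparel == jewelry is false
Combine:
[1.1.1.1.1.1.2.1] true AND false = false
[1.1.1.1.1.1.2] NOT false = true
[1.1.1.1.1.1] true OR true = true
[1.1.1.1.1] NOT true = false
[1.1.1.1.2.1.1] false AND false = false
[1.1.1.1.2.1] NOT false = true
[1.1.1.1.2.2] exactly-one(true, true) = false
[1.1.1.1.2] true AND false = false
[1.1.1.1] false AND false = false
[1.1.1] NOT false = true
[1.1] NOT true = false
[1.2.1] true AND true AND true = true
[1.2.2.2] true OR false = true
[1.2.2] false AND true = false
[1.2] exactly-one(true, false) = true
[1] exactly-one(false, true) = true
[2] false → false (antecedent false ⇒ implication holds) = true
[root] true AND true = true
Overall: true → accepted

Accepted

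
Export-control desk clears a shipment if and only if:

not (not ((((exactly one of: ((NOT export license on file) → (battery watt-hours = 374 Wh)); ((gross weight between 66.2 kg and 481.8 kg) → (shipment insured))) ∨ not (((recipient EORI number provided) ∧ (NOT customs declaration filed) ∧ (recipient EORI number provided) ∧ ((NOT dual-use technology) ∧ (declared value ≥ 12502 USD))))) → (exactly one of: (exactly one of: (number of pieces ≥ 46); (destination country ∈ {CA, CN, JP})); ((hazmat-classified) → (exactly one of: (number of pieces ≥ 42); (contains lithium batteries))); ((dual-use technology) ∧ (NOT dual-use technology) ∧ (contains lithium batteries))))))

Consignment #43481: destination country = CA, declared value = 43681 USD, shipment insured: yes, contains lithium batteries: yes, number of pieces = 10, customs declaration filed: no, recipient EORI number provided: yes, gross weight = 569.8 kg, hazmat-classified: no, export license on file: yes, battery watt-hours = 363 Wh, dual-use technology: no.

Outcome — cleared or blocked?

Cleared

Atomic conditions:
  NOT export license on file: yes → false
  battery watt-hours = 374 Wh: 363 == 374 is false
  gross weight between 66.2 kg and 481.8 kg: 569.8 in [66.2, 481.8] is false
  shipment insured: yes → true
  recipient EORI number provided: yes → true
  NOT customs declaration filed: no → true
  NOT dual-use technology: no → true
  declared value ≥ 12502 USD: 43681 ≥ 12502 is true
  number of pieces ≥ 46: 10 ≥ 46 is false
  destination country ∈ {CA, CN, JP}: CA is in the set → true
  hazmat-classified: no → false
  number of pieces ≥ 42: 10 ≥ 42 is false
  contains lithium batteries: yes → true
  dual-use technology: no → false
Combine:
[1.1.1.1.1] false → false (antecedent false ⇒ implication holds) = true
[1.1.1.1.2] false → true (antecedent false ⇒ implication holds) = true
[1.1.1.1] exactly-one(true, true) = false
[1.1.1.2.1.4] true AND true = true
[1.1.1.2.1] true AND true AND true AND true = true
[1.1.1.2] NOT true = false
[1.1.1] false OR false = false
[1.1.2.1] exactly-one(false, true) = true
[1.1.2.2.2] exactly-one(false, true) = true
[1.1.2.2] false → true (antecedent false ⇒ implication holds) = true
[1.1.2.3] false AND true AND true = false
[1.1.2] exactly-one(true, true, false) = false
[1.1] false → false (antecedent false ⇒ implication holds) = true
[1] NOT true = false
[root] NOT false = true
Overall: true → cleared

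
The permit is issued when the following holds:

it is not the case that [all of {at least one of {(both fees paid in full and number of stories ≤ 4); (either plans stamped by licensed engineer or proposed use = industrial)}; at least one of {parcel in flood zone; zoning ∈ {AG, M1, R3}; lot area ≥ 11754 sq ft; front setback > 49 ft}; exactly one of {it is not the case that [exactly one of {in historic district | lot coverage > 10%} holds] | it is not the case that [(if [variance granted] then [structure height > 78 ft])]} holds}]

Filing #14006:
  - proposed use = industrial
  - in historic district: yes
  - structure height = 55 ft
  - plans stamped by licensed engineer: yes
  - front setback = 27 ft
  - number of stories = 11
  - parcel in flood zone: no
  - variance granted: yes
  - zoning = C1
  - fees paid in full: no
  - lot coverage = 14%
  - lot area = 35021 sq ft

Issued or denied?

Atomic conditions:
  fees paid in full: no → false
  number of stories ≤ 4: 11 ≤ 4 is false
  plans stamped by licensed engineer: yes → true
  proposed use = industrial: industrial == industrial is true
  parcel in flood zone: no → false
  zoning ∈ {AG, M1, R3}: C1 is not in the set → false
  lot area ≥ 11754 sq ft: 35021 ≥ 11754 is true
  front setback > 49 ft: 27 > 49 is false
  in historic district: yes → true
  lot coverage > 10%: 14 > 10 is true
  variance granted: yes → true
  structure height > 78 ft: 55 > 78 is false
Combine:
[1.1.1] false AND false = false
[1.1.2] true OR true = true
[1.1] false OR true = true
[1.2] false OR false OR true OR false = true
[1.3.1.1] exactly-one(true, true) = false
[1.3.1] NOT false = true
[1.3.2.1] true → false = false
[1.3.2] NOT false = true
[1.3] exactly-one(true, true) = false
[1] true AND true AND false = false
[root] NOT false = true
Overall: true → issued

Issued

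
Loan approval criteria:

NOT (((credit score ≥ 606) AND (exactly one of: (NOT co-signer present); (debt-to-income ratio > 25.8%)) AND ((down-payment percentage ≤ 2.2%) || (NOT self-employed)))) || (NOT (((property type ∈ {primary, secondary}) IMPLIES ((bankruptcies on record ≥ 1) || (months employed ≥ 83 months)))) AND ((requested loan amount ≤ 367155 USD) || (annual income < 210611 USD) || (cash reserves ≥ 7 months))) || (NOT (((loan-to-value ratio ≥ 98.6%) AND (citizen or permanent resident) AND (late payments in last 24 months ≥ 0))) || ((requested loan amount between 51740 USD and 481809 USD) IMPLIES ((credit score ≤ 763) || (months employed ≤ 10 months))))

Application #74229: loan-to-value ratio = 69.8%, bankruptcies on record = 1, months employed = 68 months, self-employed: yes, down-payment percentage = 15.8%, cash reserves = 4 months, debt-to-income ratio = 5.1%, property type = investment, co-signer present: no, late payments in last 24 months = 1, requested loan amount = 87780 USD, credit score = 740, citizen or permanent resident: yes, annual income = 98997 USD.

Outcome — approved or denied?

Approved

Atomic conditions:
  credit score ≥ 606: 740 ≥ 606 is true
  NOT co-signer present: no → true
  debt-to-income ratio > 25.8%: 5.1 > 25.8 is false
  down-payment percentage ≤ 2.2%: 15.8 ≤ 2.2 is false
  NOT self-employed: yes → false
  property type ∈ {primary, secondary}: investment is not in the set → false
  bankruptcies on record ≥ 1: 1 ≥ 1 is true
  months employed ≥ 83 months: 68 ≥ 83 is false
  requested loan amount ≤ 367155 USD: 87780 ≤ 367155 is true
  annual income < 210611 USD: 98997 < 210611 is true
  cash reserves ≥ 7 months: 4 ≥ 7 is false
  loan-to-value ratio ≥ 98.6%: 69.8 ≥ 98.6 is false
  citizen or permanent resident: yes → true
  late payments in last 24 months ≥ 0: 1 ≥ 0 is true
  requested loan amount between 51740 USD and 481809 USD: 87780 in [51740, 481809] is true
  credit score ≤ 763: 740 ≤ 763 is true
  months employed ≤ 10 months: 68 ≤ 10 is false
Combine:
[1.1.2] exactly-one(true, false) = true
[1.1.3] false OR false = false
[1.1] true AND true AND false = false
[1] NOT false = true
[2.1.1.2] true OR false = true
[2.1.1] false → true (antecedent false ⇒ implication holds) = true
[2.1] NOT true = false
[2.2] true OR true OR false = true
[2] false AND true = false
[3.1.1] false AND true AND true = false
[3.1] NOT false = true
[3.2.2] true OR false = true
[3.2] true → true = true
[3] true OR true = true
[root] true OR false OR true = true
Overall: true → approved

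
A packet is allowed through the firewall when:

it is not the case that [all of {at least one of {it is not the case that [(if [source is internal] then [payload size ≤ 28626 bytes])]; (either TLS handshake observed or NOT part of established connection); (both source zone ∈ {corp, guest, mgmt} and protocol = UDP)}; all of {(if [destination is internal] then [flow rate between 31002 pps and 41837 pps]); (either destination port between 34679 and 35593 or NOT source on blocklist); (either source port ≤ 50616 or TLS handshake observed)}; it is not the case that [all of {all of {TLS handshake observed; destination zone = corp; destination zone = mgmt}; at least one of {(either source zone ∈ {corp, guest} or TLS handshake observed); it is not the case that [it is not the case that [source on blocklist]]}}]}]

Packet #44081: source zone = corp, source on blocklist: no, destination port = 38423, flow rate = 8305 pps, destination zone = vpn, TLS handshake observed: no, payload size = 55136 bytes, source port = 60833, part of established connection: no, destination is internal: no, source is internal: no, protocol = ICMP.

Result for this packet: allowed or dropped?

Allowed

Atomic conditions:
  source is internal: no → false
  payload size ≤ 28626 bytes: 55136 ≤ 28626 is false
  TLS handshake observed: no → false
  NOT part of established connection: no → true
  source zone ∈ {corp, guest, mgmt}: corp is in the set → true
  protocol = UDP: ICMP == UDP is false
  destination is internal: no → false
  flow rate between 31002 pps and 41837 pps: 8305 in [31002, 41837] is false
  destination port between 34679 and 35593: 38423 in [34679, 35593] is false
  NOT source on blocklist: no → true
  source port ≤ 50616: 60833 ≤ 50616 is false
  destination zone = corp: vpn == corp is false
  destination zone = mgmt: vpn == mgmt is false
  source zone ∈ {corp, guest}: corp is in the set → true
  source on blocklist: no → false
Combine:
[1.1.1.1] false → false (antecedent false ⇒ implication holds) = true
[1.1.1] NOT true = false
[1.1.2] false OR true = true
[1.1.3] true AND false = false
[1.1] false OR true OR false = true
[1.2.1] false → false (antecedent false ⇒ implication holds) = true
[1.2.2] false OR true = true
[1.2.3] false OR false = false
[1.2] true AND true AND false = false
[1.3.1.1] false AND false AND false = false
[1.3.1.2.1] true OR false = true
[1.3.1.2.2.1] NOT false = true
[1.3.1.2.2] NOT true = false
[1.3.1.2] true OR false = true
[1.3.1] false AND true = false
[1.3] NOT false = true
[1] true AND false AND true = false
[root] NOT false = true
Overall: true → allowed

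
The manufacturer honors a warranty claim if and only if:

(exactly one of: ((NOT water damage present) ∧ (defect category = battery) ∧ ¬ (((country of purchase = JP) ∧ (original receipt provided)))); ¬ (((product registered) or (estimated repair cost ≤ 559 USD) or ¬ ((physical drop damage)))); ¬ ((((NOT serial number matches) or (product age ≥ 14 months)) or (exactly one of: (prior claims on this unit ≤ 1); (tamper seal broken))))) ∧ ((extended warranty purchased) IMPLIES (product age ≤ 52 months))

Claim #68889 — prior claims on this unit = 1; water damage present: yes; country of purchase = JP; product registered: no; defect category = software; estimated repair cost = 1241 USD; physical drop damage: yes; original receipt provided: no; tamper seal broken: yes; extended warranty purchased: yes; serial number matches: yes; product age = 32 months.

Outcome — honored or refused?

Atomic conditions:
  NOT water damage present: yes → false
  defect category = battery: software == battery is false
  country of purchase = JP: JP == JP is true
  original receipt provided: no → false
  product registered: no → false
  estimated repair cost ≤ 559 USD: 1241 ≤ 559 is false
  physical drop damage: yes → true
  NOT serial number matches: yes → false
  product age ≥ 14 months: 32 ≥ 14 is true
  prior claims on this unit ≤ 1: 1 ≤ 1 is true
  tamper seal broken: yes → true
  extended warranty purchased: yes → true
  product age ≤ 52 months: 32 ≤ 52 is true
Combine:
[1.1.3.1] true AND false = false
[1.1.3] NOT false = true
[1.1] false AND false AND true = false
[1.2.1.3] NOT true = false
[1.2.1] false OR false OR false = false
[1.2] NOT false = true
[1.3.1.1] false OR true = true
[1.3.1.2] exactly-one(true, true) = false
[1.3.1] true OR false = true
[1.3] NOT true = false
[1] exactly-one(false, true, false) = true
[2] true → true = true
[root] true AND true = true
Overall: true → honored

Honored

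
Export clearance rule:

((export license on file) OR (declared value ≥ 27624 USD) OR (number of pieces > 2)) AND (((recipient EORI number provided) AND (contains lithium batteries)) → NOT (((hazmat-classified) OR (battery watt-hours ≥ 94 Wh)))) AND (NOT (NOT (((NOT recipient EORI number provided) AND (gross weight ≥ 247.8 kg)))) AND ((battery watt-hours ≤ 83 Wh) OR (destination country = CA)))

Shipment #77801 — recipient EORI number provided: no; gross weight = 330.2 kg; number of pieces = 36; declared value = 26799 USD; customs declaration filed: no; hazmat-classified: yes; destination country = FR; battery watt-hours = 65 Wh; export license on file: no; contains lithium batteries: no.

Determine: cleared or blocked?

Cleared

Atomic conditions:
  export license on file: no → false
  declared value ≥ 27624 USD: 26799 ≥ 27624 is false
  number of pieces > 2: 36 > 2 is true
  recipient EORI number provided: no → false
  contains lithium batteries: no → false
  hazmat-classified: yes → true
  battery watt-hours ≥ 94 Wh: 65 ≥ 94 is false
  NOT recipient EORI number provided: no → true
  gross weight ≥ 247.8 kg: 330.2 ≥ 247.8 is true
  battery watt-hours ≤ 83 Wh: 65 ≤ 83 is true
  destination country = CA: FR == CA is false
Combine:
[1] false OR false OR true = true
[2.1] false AND false = false
[2.2.1] true OR false = true
[2.2] NOT true = false
[2] false → false (antecedent false ⇒ implication holds) = true
[3.1.1.1] true AND true = true
[3.1.1] NOT true = false
[3.1] NOT false = true
[3.2] true OR false = true
[3] true AND true = true
[root] true AND true AND true = true
Overall: true → cleared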